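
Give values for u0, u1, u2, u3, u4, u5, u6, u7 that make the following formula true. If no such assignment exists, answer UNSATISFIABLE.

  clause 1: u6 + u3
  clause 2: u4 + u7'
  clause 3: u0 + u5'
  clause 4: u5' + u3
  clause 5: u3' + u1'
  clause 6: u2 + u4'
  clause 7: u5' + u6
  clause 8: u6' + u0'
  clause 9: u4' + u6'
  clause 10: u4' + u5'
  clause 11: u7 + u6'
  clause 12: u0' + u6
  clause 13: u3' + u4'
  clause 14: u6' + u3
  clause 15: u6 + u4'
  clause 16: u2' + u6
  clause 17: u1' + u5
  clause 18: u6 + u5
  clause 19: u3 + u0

Case u6 = 1:
Unit clause (u0') forces u0 = 0.
Unit clause (u5') forces u5 = 0.
Unit clause (u4') forces u4 = 0.
Unit clause (u7') forces u7 = 0.
But (u7) is also a unit clause — contradiction.
That branch fails; take u6 = 0 instead.
Unit clause (u3) forces u3 = 1.
Unit clause (u1') forces u1 = 0.
Unit clause (u5') forces u5 = 0.
But (u5) is also a unit clause — contradiction.
Either choice for u6 ends in contradiction.

UNSATISFIABLE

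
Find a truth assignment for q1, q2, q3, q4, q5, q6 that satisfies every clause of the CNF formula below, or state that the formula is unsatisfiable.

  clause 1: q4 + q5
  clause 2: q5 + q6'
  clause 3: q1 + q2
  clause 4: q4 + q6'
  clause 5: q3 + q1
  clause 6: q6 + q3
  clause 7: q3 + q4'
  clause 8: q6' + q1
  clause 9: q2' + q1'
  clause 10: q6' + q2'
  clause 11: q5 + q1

Case q4 = 1:
The clause (q3) is unit, so q3 = 1.
Case q5 = 1:
Case q1 = 0:
The clause (q2) is unit, so q2 = 1.
The clause (q6') is unit, so q6 = 0.
Every clause now holds.

q1 ↦ 0; q2 ↦ 1; q3 ↦ 1; q4 ↦ 1; q5 ↦ 1; q6 ↦ 0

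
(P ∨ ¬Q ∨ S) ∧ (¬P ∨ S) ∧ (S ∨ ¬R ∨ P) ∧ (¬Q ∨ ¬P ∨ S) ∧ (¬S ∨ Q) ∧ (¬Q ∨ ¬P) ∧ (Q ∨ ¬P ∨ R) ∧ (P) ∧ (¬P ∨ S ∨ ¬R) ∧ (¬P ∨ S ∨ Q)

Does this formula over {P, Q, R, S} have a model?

Unsatisfiable

(P) alone gives P = True.
(S) alone gives S = True.
(Q) alone gives Q = True.
Now (¬Q) is unsatisfied and unit — conflict.
No assignment satisfies every clause.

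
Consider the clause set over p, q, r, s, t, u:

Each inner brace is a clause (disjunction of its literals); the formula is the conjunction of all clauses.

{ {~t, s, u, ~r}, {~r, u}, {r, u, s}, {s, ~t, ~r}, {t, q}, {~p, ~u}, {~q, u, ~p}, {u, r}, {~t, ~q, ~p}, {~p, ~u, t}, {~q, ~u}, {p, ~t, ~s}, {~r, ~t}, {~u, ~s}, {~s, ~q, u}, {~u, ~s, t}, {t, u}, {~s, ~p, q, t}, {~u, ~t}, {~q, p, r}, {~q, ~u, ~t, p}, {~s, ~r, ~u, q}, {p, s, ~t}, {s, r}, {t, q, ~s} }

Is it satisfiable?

Suppose r = 0.
From the singleton clause (u), u = 1.
From the singleton clause (~p), p = 0.
From the singleton clause (~q), q = 0.
From the singleton clause (t), t = 1.
But (~t) is also a unit clause — contradiction.
That branch fails; take r = 1 instead.
From the singleton clause (u), u = 1.
From the singleton clause (~p), p = 0.
From the singleton clause (~q), q = 0.
From the singleton clause (t), t = 1.
But (~t) is also a unit clause — contradiction.
Both values of r lead to a conflict.
No assignment satisfies every clause.

No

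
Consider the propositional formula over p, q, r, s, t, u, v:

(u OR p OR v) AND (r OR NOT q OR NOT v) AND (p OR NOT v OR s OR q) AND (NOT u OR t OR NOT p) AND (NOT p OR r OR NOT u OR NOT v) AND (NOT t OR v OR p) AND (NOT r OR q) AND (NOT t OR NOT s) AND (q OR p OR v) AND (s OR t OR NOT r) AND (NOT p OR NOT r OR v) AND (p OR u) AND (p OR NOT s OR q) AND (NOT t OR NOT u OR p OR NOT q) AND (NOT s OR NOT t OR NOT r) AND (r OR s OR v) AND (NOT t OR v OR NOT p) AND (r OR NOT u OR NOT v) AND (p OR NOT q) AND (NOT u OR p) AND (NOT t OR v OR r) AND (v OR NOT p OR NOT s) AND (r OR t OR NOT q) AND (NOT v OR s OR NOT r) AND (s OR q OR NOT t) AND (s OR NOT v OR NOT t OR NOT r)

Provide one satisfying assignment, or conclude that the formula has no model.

Suppose r = false.
Suppose q = false.
Suppose t = false.
Suppose u = false.
From the singleton clause (p), p = true.
Suppose s = false.
From the singleton clause (v), v = true.
This assignment satisfies each clause.

p=true,  q=false,  r=false,  s=false,  t=false,  u=false,  v=true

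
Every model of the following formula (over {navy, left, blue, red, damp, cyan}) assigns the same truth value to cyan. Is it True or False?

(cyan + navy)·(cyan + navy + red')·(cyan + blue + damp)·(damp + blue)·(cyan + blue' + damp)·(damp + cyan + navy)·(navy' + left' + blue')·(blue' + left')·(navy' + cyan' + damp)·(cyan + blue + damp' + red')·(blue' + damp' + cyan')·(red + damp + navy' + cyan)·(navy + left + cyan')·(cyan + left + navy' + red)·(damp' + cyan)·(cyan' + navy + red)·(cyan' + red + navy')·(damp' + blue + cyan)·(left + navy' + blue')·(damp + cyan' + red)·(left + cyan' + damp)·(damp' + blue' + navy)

True

Suppose cyan = 0.
The clause (navy) is unit, so navy = 1.
The clause (damp') is unit, so damp = 0.
The clause (blue) is unit, so blue = 1.
That conflicts with the unit clause (blue').
So every satisfying assignment has cyan = True.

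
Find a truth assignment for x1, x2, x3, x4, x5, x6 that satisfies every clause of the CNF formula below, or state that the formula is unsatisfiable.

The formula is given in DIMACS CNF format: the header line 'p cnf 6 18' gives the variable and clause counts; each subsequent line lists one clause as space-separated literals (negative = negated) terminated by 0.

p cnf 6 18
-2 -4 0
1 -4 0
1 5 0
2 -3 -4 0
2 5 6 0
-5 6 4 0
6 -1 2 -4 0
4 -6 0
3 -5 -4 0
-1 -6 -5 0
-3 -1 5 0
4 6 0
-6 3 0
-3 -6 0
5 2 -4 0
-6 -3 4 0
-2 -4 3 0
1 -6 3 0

Case x2 = False:
Case x1 = True:
Case x3 = False:
The clause (¬x6) is unit, so x6 = False.
The clause (x5) is unit, so x5 = True.
The clause (x4) is unit, so x4 = True.
But (¬x4) is also a unit clause — contradiction.
So x3 must be the other value — set x3 = True.
The clause (¬x4) is unit, so x4 = False.
The clause (¬x6) is unit, so x6 = False.
But (x6) is also a unit clause — contradiction.
Either choice for x3 ends in contradiction.
So x1 must be the other value — set x1 = False.
The clause (¬x4) is unit, so x4 = False.
The clause (x5) is unit, so x5 = True.
The clause (x6) is unit, so x6 = True.
But (¬x6) is also a unit clause — contradiction.
Either choice for x1 ends in contradiction.
So x2 must be the other value — set x2 = True.
The clause (¬x4) is unit, so x4 = False.
The clause (¬x6) is unit, so x6 = False.
But (x6) is also a unit clause — contradiction.
Either choice for x2 ends in contradiction.

UNSATISFIABLE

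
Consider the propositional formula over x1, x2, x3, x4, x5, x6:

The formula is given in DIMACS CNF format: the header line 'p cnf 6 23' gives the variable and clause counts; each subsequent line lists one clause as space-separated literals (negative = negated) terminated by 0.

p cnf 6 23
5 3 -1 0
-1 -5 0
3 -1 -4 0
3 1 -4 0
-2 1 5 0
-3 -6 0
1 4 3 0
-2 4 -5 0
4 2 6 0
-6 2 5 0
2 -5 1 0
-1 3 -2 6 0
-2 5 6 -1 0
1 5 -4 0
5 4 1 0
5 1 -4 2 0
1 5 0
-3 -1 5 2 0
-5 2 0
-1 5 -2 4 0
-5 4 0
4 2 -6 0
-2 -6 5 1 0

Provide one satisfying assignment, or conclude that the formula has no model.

Case x1 = False:
The clause (x5) is unit, so x5 = True.
The clause (x2) is unit, so x2 = True.
The clause (x4) is unit, so x4 = True.
The clause (x3) is unit, so x3 = True.
The clause (¬x6) is unit, so x6 = False.
This assignment satisfies each clause.

x1 ↦ False; x2 ↦ True; x3 ↦ True; x4 ↦ True; x5 ↦ True; x6 ↦ False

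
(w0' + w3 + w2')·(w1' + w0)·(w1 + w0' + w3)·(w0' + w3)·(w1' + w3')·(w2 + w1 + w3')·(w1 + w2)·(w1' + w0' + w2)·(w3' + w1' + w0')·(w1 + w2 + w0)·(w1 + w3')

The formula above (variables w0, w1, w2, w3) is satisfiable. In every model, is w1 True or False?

False

Suppose w1 = 1.
The clause (w0) is unit, so w0 = 1.
The clause (w3) is unit, so w3 = 1.
Now (w3') is unsatisfied and unit — conflict.
So every satisfying assignment has w1 = False.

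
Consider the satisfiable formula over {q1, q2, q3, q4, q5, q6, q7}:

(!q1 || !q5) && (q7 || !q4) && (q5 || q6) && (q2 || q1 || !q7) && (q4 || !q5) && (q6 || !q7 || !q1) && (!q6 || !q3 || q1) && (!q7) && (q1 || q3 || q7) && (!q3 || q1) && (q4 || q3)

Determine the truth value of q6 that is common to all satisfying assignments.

True

Suppose q6 = false.
From the singleton clause (q5), q5 = true.
From the singleton clause (!q1), q1 = false.
From the singleton clause (q4), q4 = true.
From the singleton clause (q7), q7 = true.
Now (!q7) is unsatisfied and unit — conflict.
So every satisfying assignment has q6 = True.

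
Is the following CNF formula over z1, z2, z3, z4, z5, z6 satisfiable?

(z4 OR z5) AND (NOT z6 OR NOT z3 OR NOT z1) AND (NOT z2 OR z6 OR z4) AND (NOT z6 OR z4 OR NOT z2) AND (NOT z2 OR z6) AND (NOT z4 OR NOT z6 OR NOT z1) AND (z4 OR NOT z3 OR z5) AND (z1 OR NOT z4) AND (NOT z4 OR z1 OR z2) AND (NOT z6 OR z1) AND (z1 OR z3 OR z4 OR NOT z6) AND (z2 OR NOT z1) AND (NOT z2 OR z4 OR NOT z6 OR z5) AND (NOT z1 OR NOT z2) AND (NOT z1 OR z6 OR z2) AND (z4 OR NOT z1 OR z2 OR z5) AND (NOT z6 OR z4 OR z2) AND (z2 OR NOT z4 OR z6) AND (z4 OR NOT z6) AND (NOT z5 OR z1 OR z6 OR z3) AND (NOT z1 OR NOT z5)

Try z4 = false.
The clause (z5) is unit, so z5 = true.
The clause (NOT z6) is unit, so z6 = false.
The clause (NOT z2) is unit, so z2 = false.
The clause (NOT z1) is unit, so z1 = false.
The clause (z3) is unit, so z3 = true.
This assignment satisfies each clause.
A satisfying assignment: z1 ↦ false,  z2 ↦ false,  z3 ↦ true,  z4 ↦ false,  z5 ↦ true,  z6 ↦ false.

Yes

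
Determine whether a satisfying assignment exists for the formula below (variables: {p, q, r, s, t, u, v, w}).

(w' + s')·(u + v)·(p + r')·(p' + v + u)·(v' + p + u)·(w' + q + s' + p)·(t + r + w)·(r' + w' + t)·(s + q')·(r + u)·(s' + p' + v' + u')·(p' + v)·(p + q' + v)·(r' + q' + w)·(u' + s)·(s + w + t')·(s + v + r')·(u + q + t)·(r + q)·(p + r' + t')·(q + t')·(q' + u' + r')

Branch on w: set w = 0.
Branch on u: set u = 1.
The clause (s) is unit, so s = 1.
Branch on p: set p = 0.
The clause (r') is unit, so r = 0.
The clause (t) is unit, so t = 1.
The clause (q) is unit, so q = 1.
The clause (v) is unit, so v = 1.
All clauses are satisfied.
A satisfying assignment: p: 0; q: 1; r: 0; s: 1; t: 1; u: 1; v: 1; w: 0.

Satisfiable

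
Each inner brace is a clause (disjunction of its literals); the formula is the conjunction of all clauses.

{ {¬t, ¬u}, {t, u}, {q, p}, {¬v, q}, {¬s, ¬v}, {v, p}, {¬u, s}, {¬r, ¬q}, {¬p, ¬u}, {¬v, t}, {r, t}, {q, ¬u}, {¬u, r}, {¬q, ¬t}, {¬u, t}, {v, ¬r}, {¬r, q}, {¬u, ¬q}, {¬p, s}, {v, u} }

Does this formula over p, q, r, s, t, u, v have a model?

Suppose t = False.
From the singleton clause (u), u = True.
But (¬u) is also a unit clause — contradiction.
So t must be the other value — set t = True.
From the singleton clause (¬u), u = False.
From the singleton clause (¬q), q = False.
From the singleton clause (p), p = True.
From the singleton clause (¬v), v = False.
But (v) is also a unit clause — contradiction.
Either choice for t ends in contradiction.
No assignment satisfies every clause.

No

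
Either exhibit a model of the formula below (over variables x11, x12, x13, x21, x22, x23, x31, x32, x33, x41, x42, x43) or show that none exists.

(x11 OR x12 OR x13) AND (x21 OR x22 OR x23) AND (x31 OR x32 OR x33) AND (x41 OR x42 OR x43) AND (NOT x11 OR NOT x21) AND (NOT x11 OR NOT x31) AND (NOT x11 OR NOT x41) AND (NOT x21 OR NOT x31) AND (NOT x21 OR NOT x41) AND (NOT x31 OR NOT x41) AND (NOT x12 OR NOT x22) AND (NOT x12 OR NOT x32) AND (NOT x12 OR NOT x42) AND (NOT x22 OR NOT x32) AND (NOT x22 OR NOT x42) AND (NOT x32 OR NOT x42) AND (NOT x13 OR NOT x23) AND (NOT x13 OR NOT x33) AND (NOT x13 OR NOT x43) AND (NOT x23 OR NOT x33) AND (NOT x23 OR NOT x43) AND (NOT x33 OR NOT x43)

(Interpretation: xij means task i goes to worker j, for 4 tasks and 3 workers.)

UNSATISFIABLE

Suppose x11 = false.
Suppose x12 = true.
Unit clause (NOT x22) forces x22 = false.
Unit clause (NOT x32) forces x32 = false.
Unit clause (NOT x42) forces x42 = false.
Suppose x21 = true.
Unit clause (NOT x31) forces x31 = false.
Unit clause (x33) forces x33 = true.
Unit clause (NOT x41) forces x41 = false.
Unit clause (x43) forces x43 = true.
Now (NOT x43) is unsatisfied and unit — conflict.
So x21 must be the other value — set x21 = false.
Unit clause (x23) forces x23 = true.
Unit clause (NOT x13) forces x13 = false.
Unit clause (NOT x33) forces x33 = false.
Unit clause (x31) forces x31 = true.
Unit clause (NOT x41) forces x41 = false.
Unit clause (x43) forces x43 = true.
Now (NOT x43) is unsatisfied and unit — conflict.
Both values of x21 lead to a conflict.
So x12 must be the other value — set x12 = false.
Unit clause (x13) forces x13 = true.
Unit clause (NOT x23) forces x23 = false.
Unit clause (NOT x33) forces x33 = false.
Unit clause (NOT x43) forces x43 = false.
Suppose x21 = true.
Unit clause (NOT x31) forces x31 = false.
Unit clause (x32) forces x32 = true.
Unit clause (NOT x41) forces x41 = false.
Unit clause (x42) forces x42 = true.
Now (NOT x42) is unsatisfied and unit — conflict.
So x21 must be the other value — set x21 = false.
Unit clause (x22) forces x22 = true.
Unit clause (NOT x32) forces x32 = false.
Unit clause (x31) forces x31 = true.
Unit clause (NOT x41) forces x41 = false.
Unit clause (x42) forces x42 = true.
Now (NOT x42) is unsatisfied and unit — conflict.
Both values of x21 lead to a conflict.
Both values of x12 lead to a conflict.
So x11 must be the other value — set x11 = true.
Unit clause (NOT x21) forces x21 = false.
Unit clause (NOT x31) forces x31 = false.
Unit clause (NOT x41) forces x41 = false.
Suppose x22 = true.
Unit clause (NOT x12) forces x12 = false.
Unit clause (NOT x32) forces x32 = false.
Unit clause (x33) forces x33 = true.
Unit clause (NOT x42) forces x42 = false.
Unit clause (x43) forces x43 = true.
Now (NOT x43) is unsatisfied and unit — conflict.
So x22 must be the other value — set x22 = false.
Unit clause (x23) forces x23 = true.
Unit clause (NOT x13) forces x13 = false.
Unit clause (NOT x33) forces x33 = false.
Unit clause (x32) forces x32 = true.
Unit clause (NOT x12) forces x12 = false.
Unit clause (NOT x42) forces x42 = false.
Unit clause (x43) forces x43 = true.
Now (NOT x43) is unsatisfied and unit — conflict.
Both values of x22 lead to a conflict.
Both values of x11 lead to a conflict.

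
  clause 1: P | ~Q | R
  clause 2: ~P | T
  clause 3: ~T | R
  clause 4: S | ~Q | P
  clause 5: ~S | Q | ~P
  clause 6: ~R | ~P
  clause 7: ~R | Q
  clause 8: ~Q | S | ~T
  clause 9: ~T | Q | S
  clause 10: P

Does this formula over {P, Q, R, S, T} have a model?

No, unsatisfiable

From the singleton clause (P), P = 1.
From the singleton clause (T), T = 1.
From the singleton clause (R), R = 1.
Now (~R) is unsatisfied and unit — conflict.
No assignment satisfies every clause.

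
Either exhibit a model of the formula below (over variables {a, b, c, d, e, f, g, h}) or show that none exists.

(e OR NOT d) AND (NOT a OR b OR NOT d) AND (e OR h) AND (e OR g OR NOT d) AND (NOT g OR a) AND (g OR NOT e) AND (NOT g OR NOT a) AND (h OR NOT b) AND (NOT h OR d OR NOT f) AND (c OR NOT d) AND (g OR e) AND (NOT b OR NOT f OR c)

Try e = true.
(g) alone gives g = true.
(a) alone gives a = true.
Now (NOT a) is unsatisfied and unit — conflict.
That branch fails; take e = false instead.
(NOT d) alone gives d = false.
(h) alone gives h = true.
(NOT f) alone gives f = false.
(g) alone gives g = true.
(a) alone gives a = true.
Now (NOT a) is unsatisfied and unit — conflict.
Either choice for e ends in contradiction.

UNSATISFIABLE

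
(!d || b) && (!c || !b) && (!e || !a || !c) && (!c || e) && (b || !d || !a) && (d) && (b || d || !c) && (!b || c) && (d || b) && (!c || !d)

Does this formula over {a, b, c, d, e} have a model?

No, unsatisfiable

(d) alone gives d = true.
(b) alone gives b = true.
(!c) alone gives c = false.
Now (c) is unsatisfied and unit — conflict.
No assignment satisfies every clause.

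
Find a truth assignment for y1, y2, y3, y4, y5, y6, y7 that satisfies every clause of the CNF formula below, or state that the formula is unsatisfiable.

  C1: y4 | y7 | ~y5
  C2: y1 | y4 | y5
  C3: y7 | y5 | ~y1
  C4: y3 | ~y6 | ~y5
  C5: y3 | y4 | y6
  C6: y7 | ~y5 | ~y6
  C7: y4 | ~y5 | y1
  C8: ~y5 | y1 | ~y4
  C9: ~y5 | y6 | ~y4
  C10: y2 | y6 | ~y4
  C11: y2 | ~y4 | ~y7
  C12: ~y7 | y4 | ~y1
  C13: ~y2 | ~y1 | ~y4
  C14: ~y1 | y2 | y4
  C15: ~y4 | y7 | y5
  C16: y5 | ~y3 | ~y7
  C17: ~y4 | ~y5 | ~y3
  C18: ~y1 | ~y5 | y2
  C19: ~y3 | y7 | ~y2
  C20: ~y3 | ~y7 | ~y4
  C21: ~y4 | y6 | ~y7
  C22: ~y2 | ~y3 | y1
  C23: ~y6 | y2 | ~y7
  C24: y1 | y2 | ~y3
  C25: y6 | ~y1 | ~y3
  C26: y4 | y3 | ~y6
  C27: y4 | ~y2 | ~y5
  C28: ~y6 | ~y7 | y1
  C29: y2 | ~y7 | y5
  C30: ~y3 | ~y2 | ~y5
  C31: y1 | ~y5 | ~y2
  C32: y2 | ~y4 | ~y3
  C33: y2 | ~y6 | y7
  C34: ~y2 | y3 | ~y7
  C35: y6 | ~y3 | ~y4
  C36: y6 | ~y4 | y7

Suppose y4 = 1.
Suppose y5 = 0.
Unit clause (y7) forces y7 = 1.
Unit clause (y2) forces y2 = 1.
Unit clause (~y1) forces y1 = 0.
Unit clause (~y3) forces y3 = 0.
But (y3) is also a unit clause — contradiction.
Backtrack on y5: now try y5 = 1.
Unit clause (y1) forces y1 = 1.
Unit clause (y6) forces y6 = 1.
Unit clause (y3) forces y3 = 1.
But (~y3) is also a unit clause — contradiction.
Either choice for y5 ends in contradiction.
Backtrack on y4: now try y4 = 0.
Suppose y7 = 1.
Unit clause (~y1) forces y1 = 0.
Unit clause (y5) forces y5 = 1.
But (~y5) is also a unit clause — contradiction.
Backtrack on y7: now try y7 = 0.
Unit clause (~y5) forces y5 = 0.
Unit clause (y1) forces y1 = 1.
But (~y1) is also a unit clause — contradiction.
Either choice for y7 ends in contradiction.
Either choice for y4 ends in contradiction.

UNSATISFIABLE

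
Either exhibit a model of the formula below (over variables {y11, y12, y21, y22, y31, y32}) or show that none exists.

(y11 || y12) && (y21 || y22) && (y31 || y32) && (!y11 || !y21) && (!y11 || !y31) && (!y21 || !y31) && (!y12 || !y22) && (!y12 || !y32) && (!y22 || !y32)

Branch on y11: set y11 = true.
Unit clause (!y21) forces y21 = false.
Unit clause (y22) forces y22 = true.
Unit clause (!y31) forces y31 = false.
Unit clause (y32) forces y32 = true.
But (!y32) is also a unit clause — contradiction.
So y11 must be the other value — set y11 = false.
Unit clause (y12) forces y12 = true.
Unit clause (!y22) forces y22 = false.
Unit clause (y21) forces y21 = true.
Unit clause (!y31) forces y31 = false.
Unit clause (y32) forces y32 = true.
But (!y32) is also a unit clause — contradiction.
Both values of y11 lead to a conflict.

UNSATISFIABLE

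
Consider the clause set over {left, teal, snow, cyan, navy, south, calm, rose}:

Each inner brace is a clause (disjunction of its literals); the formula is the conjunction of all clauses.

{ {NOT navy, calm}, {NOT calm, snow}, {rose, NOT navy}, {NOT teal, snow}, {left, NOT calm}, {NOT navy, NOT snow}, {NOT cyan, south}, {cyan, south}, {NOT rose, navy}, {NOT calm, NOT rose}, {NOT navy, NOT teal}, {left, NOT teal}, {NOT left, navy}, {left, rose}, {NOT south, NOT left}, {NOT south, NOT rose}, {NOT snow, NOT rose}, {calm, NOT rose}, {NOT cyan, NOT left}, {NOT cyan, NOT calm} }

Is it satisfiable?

Case navy = false:
The clause (NOT rose) is unit, so rose = false.
The clause (NOT left) is unit, so left = false.
That conflicts with the unit clause (left).
Undo navy and try navy = true.
The clause (calm) is unit, so calm = true.
The clause (snow) is unit, so snow = true.
That conflicts with the unit clause (NOT snow).
Neither navy = true nor navy = false works.
No assignment satisfies every clause.

Unsatisfiable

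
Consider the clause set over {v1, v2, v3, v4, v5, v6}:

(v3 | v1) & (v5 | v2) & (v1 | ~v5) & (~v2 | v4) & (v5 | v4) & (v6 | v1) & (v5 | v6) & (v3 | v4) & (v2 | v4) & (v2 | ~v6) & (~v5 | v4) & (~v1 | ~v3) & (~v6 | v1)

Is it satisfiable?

Yes

Branch on v3: set v3 = 0.
Unit clause (v1) forces v1 = 1.
Unit clause (v4) forces v4 = 1.
Branch on v5: set v5 = 1.
Branch on v2: set v2 = 0.
Unit clause (~v6) forces v6 = 0.
All clauses are satisfied.
A satisfying assignment: v1=1; v2=0; v3=0; v4=1; v5=1; v6=0.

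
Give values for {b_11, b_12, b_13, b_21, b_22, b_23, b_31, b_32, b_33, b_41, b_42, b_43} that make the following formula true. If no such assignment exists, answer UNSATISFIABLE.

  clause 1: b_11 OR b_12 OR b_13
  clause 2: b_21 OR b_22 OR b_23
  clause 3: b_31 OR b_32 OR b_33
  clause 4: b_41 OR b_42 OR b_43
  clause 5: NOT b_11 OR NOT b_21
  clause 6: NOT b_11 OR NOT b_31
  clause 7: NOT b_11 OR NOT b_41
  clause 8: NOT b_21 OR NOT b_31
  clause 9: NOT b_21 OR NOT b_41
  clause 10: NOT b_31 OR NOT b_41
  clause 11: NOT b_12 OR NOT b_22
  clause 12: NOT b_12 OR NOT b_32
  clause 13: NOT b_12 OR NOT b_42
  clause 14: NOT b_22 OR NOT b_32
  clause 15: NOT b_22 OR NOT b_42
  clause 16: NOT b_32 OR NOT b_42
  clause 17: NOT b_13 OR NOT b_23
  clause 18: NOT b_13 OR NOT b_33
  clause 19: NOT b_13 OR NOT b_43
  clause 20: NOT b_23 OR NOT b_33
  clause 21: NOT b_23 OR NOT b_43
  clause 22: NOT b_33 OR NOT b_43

Suppose b_11 = false.
Suppose b_12 = true.
(NOT b_22) alone gives b_22 = false.
(NOT b_32) alone gives b_32 = false.
(NOT b_42) alone gives b_42 = false.
Suppose b_21 = true.
(NOT b_31) alone gives b_31 = false.
(b_33) alone gives b_33 = true.
(NOT b_41) alone gives b_41 = false.
(b_43) alone gives b_43 = true.
That conflicts with the unit clause (NOT b_43).
So b_21 must be the other value — set b_21 = false.
(b_23) alone gives b_23 = true.
(NOT b_13) alone gives b_13 = false.
(NOT b_33) alone gives b_33 = false.
(b_31) alone gives b_31 = true.
(NOT b_41) alone gives b_41 = false.
(b_43) alone gives b_43 = true.
That conflicts with the unit clause (NOT b_43).
Both values of b_21 lead to a conflict.
So b_12 must be the other value — set b_12 = false.
(b_13) alone gives b_13 = true.
(NOT b_23) alone gives b_23 = false.
(NOT b_33) alone gives b_33 = false.
(NOT b_43) alone gives b_43 = false.
Suppose b_21 = true.
(NOT b_31) alone gives b_31 = false.
(b_32) alone gives b_32 = true.
(NOT b_41) alone gives b_41 = false.
(b_42) alone gives b_42 = true.
That conflicts with the unit clause (NOT b_42).
So b_21 must be the other value — set b_21 = false.
(b_22) alone gives b_22 = true.
(NOT b_32) alone gives b_32 = false.
(b_31) alone gives b_31 = true.
(NOT b_41) alone gives b_41 = false.
(b_42) alone gives b_42 = true.
That conflicts with the unit clause (NOT b_42).
Both values of b_21 lead to a conflict.
Both values of b_12 lead to a conflict.
So b_11 must be the other value — set b_11 = true.
(NOT b_21) alone gives b_21 = false.
(NOT b_31) alone gives b_31 = false.
(NOT b_41) alone gives b_41 = false.
Suppose b_22 = true.
(NOT b_12) alone gives b_12 = false.
(NOT b_32) alone gives b_32 = false.
(b_33) alone gives b_33 = true.
(NOT b_42) alone gives b_42 = false.
(b_43) alone gives b_43 = true.
That conflicts with the unit clause (NOT b_43).
So b_22 must be the other value — set b_22 = false.
(b_23) alone gives b_23 = true.
(NOT b_13) alone gives b_13 = false.
(NOT b_33) alone gives b_33 = false.
(b_32) alone gives b_32 = true.
(NOT b_12) alone gives b_12 = false.
(NOT b_42) alone gives b_42 = false.
(b_43) alone gives b_43 = true.
That conflicts with the unit clause (NOT b_43).
Both values of b_22 lead to a conflict.
Both values of b_11 lead to a conflict.

UNSATISFIABLE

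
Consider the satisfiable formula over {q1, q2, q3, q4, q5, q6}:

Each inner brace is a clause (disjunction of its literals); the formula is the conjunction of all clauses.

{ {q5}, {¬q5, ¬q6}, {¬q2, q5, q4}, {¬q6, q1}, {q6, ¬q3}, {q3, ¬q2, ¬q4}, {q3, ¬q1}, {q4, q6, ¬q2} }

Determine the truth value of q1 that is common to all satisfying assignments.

False

Suppose q1 = True.
The clause (q5) is unit, so q5 = True.
The clause (¬q6) is unit, so q6 = False.
The clause (¬q3) is unit, so q3 = False.
Now (q3) is unsatisfied and unit — conflict.
So every satisfying assignment has q1 = False.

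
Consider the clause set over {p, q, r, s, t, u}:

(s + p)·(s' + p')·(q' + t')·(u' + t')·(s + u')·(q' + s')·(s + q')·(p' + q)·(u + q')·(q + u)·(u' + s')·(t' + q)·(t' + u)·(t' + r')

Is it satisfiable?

Try s = 1.
The clause (p') is unit, so p = 0.
The clause (q') is unit, so q = 0.
The clause (u) is unit, so u = 1.
Now (u') is unsatisfied and unit — conflict.
Undo s and try s = 0.
The clause (p) is unit, so p = 1.
The clause (u') is unit, so u = 0.
The clause (q') is unit, so q = 0.
Now (q) is unsatisfied and unit — conflict.
Either choice for s ends in contradiction.
No assignment satisfies every clause.

No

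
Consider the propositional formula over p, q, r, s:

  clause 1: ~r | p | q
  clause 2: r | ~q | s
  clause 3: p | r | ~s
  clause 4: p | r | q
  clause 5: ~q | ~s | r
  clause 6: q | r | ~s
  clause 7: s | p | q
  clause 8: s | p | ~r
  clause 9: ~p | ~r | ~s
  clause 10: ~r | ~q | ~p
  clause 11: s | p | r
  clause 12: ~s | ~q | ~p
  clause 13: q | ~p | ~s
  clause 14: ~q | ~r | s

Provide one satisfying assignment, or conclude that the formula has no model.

p ↦ 0,  q ↦ 1,  r ↦ 1,  s ↦ 1

Branch on r: set r = 1.
Branch on p: set p = 0.
From the singleton clause (q), q = 1.
From the singleton clause (s), s = 1.
All clauses are satisfied.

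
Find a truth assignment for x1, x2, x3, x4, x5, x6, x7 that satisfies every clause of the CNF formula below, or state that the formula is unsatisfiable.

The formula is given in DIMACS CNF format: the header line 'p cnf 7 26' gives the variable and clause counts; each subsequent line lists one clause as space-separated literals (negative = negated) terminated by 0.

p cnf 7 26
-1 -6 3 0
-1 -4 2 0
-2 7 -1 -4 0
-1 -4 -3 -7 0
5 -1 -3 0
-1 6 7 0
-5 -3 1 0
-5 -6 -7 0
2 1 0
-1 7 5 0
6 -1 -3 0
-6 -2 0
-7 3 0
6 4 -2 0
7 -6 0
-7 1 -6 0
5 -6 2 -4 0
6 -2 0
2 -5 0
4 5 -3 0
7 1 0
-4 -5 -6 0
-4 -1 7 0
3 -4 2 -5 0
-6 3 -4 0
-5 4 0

Suppose x2 = True.
The clause (¬x6) is unit, so x6 = False.
But (x6) is also a unit clause — contradiction.
Backtrack on x2: now try x2 = False.
The clause (x1) is unit, so x1 = True.
The clause (¬x4) is unit, so x4 = False.
The clause (¬x5) is unit, so x5 = False.
The clause (¬x3) is unit, so x3 = False.
The clause (¬x6) is unit, so x6 = False.
The clause (x7) is unit, so x7 = True.
But (¬x7) is also a unit clause — contradiction.
Neither x2 = True nor x2 = False works.

UNSATISFIABLE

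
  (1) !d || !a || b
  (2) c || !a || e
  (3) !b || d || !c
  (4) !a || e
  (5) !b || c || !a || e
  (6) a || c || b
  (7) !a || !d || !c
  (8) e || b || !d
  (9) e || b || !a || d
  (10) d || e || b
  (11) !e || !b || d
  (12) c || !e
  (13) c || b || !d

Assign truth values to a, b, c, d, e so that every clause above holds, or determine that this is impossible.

a: false,  b: true,  c: true,  d: true,  e: false

Branch on a: set a = false.
Branch on c: set c = true.
Branch on b: set b = true.
Unit clause (d) forces d = true.
No clause remains; e is free.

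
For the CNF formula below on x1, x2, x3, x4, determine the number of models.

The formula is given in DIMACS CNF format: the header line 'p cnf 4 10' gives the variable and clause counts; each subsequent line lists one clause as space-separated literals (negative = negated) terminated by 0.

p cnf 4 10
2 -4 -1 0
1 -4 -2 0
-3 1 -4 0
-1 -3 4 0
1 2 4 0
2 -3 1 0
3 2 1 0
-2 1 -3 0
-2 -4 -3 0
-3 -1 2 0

4

There are 2^4 = 16 truth assignments over (x1, x2, x3, x4).
Check each against the 10 clauses (columns in the order x1, x2, x3, x4):
  F F F F  ✗ fails (x1 ∨ x2 ∨ x4)
  F F F T  ✗ fails (x3 ∨ x2 ∨ x1)
  F F T F  ✗ fails (x1 ∨ x2 ∨ x4)
  F F T T  ✗ fails (¬x3 ∨ x1 ∨ ¬x4)
  F T F F  ✓ satisfies all
  F T F T  ✗ fails (x1 ∨ ¬x4 ∨ ¬x2)
  F T T F  ✗ fails (¬x2 ∨ x1 ∨ ¬x3)
  F T T T  ✗ fails (x1 ∨ ¬x4 ∨ ¬x2)
  T F F F  ✓ satisfies all
  T F F T  ✗ fails (x2 ∨ ¬x4 ∨ ¬x1)
  T F T F  ✗ fails (¬x1 ∨ ¬x3 ∨ x4)
  T F T T  ✗ fails (x2 ∨ ¬x4 ∨ ¬x1)
  T T F F  ✓ satisfies all
  T T F T  ✓ satisfies all
  T T T F  ✗ fails (¬x1 ∨ ¬x3 ∨ x4)
  T T T T  ✗ fails (¬x2 ∨ ¬x4 ∨ ¬x3)
4 of the 16 rows are models.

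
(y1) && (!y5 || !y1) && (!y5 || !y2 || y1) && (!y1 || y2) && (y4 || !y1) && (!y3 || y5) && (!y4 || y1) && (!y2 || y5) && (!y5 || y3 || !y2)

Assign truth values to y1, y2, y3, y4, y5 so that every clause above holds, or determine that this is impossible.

UNSATISFIABLE

The clause (y1) is unit, so y1 = true.
The clause (!y5) is unit, so y5 = false.
The clause (y2) is unit, so y2 = true.
Now (!y2) is unsatisfied and unit — conflict.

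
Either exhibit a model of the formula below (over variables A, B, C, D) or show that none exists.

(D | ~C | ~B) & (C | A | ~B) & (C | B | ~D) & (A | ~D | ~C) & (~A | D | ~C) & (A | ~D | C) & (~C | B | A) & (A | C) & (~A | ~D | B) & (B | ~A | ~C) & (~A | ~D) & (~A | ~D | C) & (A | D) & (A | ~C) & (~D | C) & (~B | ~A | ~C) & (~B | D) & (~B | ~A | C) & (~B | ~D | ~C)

A ↦ 1; B ↦ 0; C ↦ 0; D ↦ 0

Try A = 1.
(~D) alone gives D = 0.
(~C) alone gives C = 0.
(~B) alone gives B = 0.
This assignment satisfies each clause.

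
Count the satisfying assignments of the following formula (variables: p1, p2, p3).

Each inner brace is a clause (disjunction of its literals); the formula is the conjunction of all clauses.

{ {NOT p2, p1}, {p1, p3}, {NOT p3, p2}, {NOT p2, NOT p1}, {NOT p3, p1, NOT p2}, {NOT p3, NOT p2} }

1

There are 2^3 = 8 truth assignments over (p1, p2, p3).
Check each against the 6 clauses (columns in the order p1, p2, p3):
  F F F  ✗ fails (p1 OR p3)
  F F T  ✗ fails (NOT p3 OR p2)
  F T F  ✗ fails (NOT p2 OR p1)
  F T T  ✗ fails (NOT p2 OR p1)
  T F F  ✓ satisfies all
  T F T  ✗ fails (NOT p3 OR p2)
  T T F  ✗ fails (NOT p2 OR NOT p1)
  T T T  ✗ fails (NOT p2 OR NOT p1)
1 of the 8 rows is a model.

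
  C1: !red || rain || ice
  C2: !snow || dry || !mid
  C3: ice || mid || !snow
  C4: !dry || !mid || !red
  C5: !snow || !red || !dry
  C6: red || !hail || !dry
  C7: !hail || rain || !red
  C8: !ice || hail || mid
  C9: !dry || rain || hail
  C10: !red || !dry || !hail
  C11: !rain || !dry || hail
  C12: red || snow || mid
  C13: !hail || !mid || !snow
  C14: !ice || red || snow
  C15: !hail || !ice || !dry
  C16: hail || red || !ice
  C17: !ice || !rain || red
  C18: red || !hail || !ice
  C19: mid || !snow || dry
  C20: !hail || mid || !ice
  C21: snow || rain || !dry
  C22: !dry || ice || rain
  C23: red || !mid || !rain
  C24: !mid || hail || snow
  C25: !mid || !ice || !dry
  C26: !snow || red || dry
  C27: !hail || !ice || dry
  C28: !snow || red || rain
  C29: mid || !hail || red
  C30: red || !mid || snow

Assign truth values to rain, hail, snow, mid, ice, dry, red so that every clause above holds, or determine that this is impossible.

rain: true, hail: true, snow: false, mid: true, ice: false, dry: false, red: true

Suppose red = true.
Suppose rain = true.
Suppose dry = false.
Suppose snow = false.
Suppose mid = true.
Unit clause (hail) forces hail = true.
Unit clause (!ice) forces ice = false.
This assignment satisfies each clause.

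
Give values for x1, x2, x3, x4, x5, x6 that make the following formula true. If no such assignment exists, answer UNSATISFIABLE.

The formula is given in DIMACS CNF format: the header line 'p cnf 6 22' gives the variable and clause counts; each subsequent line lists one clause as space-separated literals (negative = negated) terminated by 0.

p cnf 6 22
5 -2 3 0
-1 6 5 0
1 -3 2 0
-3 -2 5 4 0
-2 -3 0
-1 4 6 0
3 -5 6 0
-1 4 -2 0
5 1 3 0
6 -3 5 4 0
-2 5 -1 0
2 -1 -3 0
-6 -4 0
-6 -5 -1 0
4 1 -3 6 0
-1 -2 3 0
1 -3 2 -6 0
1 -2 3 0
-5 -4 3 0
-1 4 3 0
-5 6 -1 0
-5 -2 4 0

x1 ↦ False, x2 ↦ False, x3 ↦ False, x4 ↦ False, x5 ↦ True, x6 ↦ True

Try x2 = False.
Try x1 = False.
Unit clause (¬x3) forces x3 = False.
Unit clause (x5) forces x5 = True.
Unit clause (x6) forces x6 = True.
Unit clause (¬x4) forces x4 = False.
This assignment satisfies each clause.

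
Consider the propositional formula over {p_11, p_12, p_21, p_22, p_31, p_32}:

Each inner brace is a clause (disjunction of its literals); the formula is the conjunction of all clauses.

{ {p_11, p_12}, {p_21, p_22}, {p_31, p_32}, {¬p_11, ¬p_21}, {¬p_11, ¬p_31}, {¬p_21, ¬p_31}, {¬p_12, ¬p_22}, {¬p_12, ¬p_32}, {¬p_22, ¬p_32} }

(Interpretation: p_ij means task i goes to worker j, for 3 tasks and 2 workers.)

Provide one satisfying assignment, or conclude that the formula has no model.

Try p_11 = True.
The clause (¬p_21) is unit, so p_21 = False.
The clause (p_22) is unit, so p_22 = True.
The clause (¬p_31) is unit, so p_31 = False.
The clause (p_32) is unit, so p_32 = True.
But (¬p_32) is also a unit clause — contradiction.
Undo p_11 and try p_11 = False.
The clause (p_12) is unit, so p_12 = True.
The clause (¬p_22) is unit, so p_22 = False.
The clause (p_21) is unit, so p_21 = True.
The clause (¬p_31) is unit, so p_31 = False.
The clause (p_32) is unit, so p_32 = True.
But (¬p_32) is also a unit clause — contradiction.
Neither p_11 = True nor p_11 = False works.

UNSATISFIABLE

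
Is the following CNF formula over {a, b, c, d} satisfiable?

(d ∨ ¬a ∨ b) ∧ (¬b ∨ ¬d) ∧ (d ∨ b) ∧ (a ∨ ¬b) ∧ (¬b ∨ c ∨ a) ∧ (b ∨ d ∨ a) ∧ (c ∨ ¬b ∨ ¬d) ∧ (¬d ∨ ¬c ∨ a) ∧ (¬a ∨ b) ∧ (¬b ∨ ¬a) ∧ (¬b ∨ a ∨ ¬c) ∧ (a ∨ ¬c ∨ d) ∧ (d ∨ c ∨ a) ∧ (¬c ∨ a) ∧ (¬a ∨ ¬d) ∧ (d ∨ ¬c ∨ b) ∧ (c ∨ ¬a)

Branch on b: set b = False.
From the singleton clause (d), d = True.
From the singleton clause (¬a), a = False.
From the singleton clause (¬c), c = False.
This assignment satisfies each clause.
A satisfying assignment: a=False, b=False, c=False, d=True.

Satisfiable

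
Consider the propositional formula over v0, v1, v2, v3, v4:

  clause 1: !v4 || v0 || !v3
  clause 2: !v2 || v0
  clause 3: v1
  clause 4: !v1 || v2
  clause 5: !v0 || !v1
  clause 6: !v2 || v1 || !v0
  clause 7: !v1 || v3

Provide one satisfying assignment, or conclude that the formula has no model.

UNSATISFIABLE

The clause (v1) is unit, so v1 = true.
The clause (v2) is unit, so v2 = true.
The clause (v0) is unit, so v0 = true.
That conflicts with the unit clause (!v0).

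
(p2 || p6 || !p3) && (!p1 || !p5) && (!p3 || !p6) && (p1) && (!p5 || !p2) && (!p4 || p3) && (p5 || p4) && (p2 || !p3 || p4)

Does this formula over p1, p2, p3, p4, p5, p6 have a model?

Yes, satisfiable

From the singleton clause (p1), p1 = true.
From the singleton clause (!p5), p5 = false.
From the singleton clause (p4), p4 = true.
From the singleton clause (p3), p3 = true.
From the singleton clause (!p6), p6 = false.
From the singleton clause (p2), p2 = true.
Every clause now holds.
A satisfying assignment: p1=true, p2=true, p3=true, p4=true, p5=false, p6=false.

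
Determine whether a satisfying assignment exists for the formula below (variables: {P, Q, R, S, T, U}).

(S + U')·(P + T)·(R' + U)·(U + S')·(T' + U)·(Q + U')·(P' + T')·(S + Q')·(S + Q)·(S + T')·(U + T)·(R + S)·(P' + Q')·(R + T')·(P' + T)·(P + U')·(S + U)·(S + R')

Try S = 1.
The clause (U) is unit, so U = 1.
The clause (Q) is unit, so Q = 1.
The clause (P') is unit, so P = 0.
Now (P) is unsatisfied and unit — conflict.
Backtrack on S: now try S = 0.
The clause (U') is unit, so U = 0.
Now (U) is unsatisfied and unit — conflict.
Both values of S lead to a conflict.
No assignment satisfies every clause.

No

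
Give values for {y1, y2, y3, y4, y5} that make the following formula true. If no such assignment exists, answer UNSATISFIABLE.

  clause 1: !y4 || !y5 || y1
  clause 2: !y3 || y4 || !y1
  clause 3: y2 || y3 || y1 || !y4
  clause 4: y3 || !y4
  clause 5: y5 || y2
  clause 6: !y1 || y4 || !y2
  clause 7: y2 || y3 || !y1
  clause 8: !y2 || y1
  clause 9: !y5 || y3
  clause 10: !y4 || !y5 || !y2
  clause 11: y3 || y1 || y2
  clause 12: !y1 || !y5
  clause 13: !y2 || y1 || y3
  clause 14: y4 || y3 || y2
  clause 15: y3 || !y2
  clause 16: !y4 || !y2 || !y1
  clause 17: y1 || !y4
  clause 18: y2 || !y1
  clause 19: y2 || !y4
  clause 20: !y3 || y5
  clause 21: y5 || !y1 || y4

Case y3 = true:
Unit clause (y5) forces y5 = true.
Unit clause (!y1) forces y1 = false.
Unit clause (!y4) forces y4 = false.
Unit clause (!y2) forces y2 = false.
Every clause now holds.

y1: false,  y2: false,  y3: true,  y4: false,  y5: true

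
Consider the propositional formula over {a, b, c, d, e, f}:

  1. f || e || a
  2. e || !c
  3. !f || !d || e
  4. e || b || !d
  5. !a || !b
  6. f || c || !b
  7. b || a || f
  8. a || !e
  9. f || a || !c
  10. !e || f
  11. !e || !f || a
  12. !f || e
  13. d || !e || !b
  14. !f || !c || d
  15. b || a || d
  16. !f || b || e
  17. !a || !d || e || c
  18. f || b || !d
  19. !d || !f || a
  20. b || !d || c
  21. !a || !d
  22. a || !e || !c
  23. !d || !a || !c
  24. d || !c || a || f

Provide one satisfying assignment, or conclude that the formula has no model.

a=true,  b=false,  c=false,  d=false,  e=false,  f=false

Suppose e = false.
The clause (!c) is unit, so c = false.
The clause (!f) is unit, so f = false.
The clause (a) is unit, so a = true.
The clause (!b) is unit, so b = false.
The clause (!d) is unit, so d = false.
All clauses are satisfied.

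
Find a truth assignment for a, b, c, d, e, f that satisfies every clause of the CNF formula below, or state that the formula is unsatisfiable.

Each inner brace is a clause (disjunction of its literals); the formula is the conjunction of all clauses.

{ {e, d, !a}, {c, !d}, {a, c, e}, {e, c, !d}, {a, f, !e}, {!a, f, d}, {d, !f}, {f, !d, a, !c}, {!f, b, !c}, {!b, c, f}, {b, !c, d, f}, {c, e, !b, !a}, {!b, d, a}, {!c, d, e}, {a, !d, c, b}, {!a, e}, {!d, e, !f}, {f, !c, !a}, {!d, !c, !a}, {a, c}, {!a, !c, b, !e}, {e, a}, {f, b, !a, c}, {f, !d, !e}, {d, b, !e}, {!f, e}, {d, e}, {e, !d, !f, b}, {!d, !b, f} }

Suppose c = true.
Suppose d = true.
Unit clause (!a) forces a = false.
Unit clause (f) forces f = true.
Unit clause (b) forces b = true.
Unit clause (e) forces e = true.
Every clause now holds.

a: false, b: true, c: true, d: true, e: true, f: true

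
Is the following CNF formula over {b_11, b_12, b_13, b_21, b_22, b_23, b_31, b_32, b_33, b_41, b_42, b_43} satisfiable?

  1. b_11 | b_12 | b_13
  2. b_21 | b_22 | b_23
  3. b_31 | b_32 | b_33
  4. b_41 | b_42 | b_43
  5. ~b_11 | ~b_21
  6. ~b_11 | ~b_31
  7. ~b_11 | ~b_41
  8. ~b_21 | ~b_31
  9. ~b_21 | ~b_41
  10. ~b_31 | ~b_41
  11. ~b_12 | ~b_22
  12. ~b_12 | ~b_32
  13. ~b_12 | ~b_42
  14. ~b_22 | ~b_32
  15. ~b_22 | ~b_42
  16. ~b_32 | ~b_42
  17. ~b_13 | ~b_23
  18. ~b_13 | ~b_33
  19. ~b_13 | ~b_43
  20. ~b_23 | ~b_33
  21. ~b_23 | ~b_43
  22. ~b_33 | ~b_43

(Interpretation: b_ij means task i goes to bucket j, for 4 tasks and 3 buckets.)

Branch on b_11: set b_11 = 0.
Branch on b_12: set b_12 = 1.
The clause (~b_22) is unit, so b_22 = 0.
The clause (~b_32) is unit, so b_32 = 0.
The clause (~b_42) is unit, so b_42 = 0.
Branch on b_21: set b_21 = 1.
The clause (~b_31) is unit, so b_31 = 0.
The clause (b_33) is unit, so b_33 = 1.
The clause (~b_41) is unit, so b_41 = 0.
The clause (b_43) is unit, so b_43 = 1.
That conflicts with the unit clause (~b_43).
Undo b_21 and try b_21 = 0.
The clause (b_23) is unit, so b_23 = 1.
The clause (~b_13) is unit, so b_13 = 0.
The clause (~b_33) is unit, so b_33 = 0.
The clause (b_31) is unit, so b_31 = 1.
The clause (~b_41) is unit, so b_41 = 0.
The clause (b_43) is unit, so b_43 = 1.
That conflicts with the unit clause (~b_43).
Both values of b_21 lead to a conflict.
Undo b_12 and try b_12 = 0.
The clause (b_13) is unit, so b_13 = 1.
The clause (~b_23) is unit, so b_23 = 0.
The clause (~b_33) is unit, so b_33 = 0.
The clause (~b_43) is unit, so b_43 = 0.
Branch on b_21: set b_21 = 1.
The clause (~b_31) is unit, so b_31 = 0.
The clause (b_32) is unit, so b_32 = 1.
The clause (~b_41) is unit, so b_41 = 0.
The clause (b_42) is unit, so b_42 = 1.
That conflicts with the unit clause (~b_42).
Undo b_21 and try b_21 = 0.
The clause (b_22) is unit, so b_22 = 1.
The clause (~b_32) is unit, so b_32 = 0.
The clause (b_31) is unit, so b_31 = 1.
The clause (~b_41) is unit, so b_41 = 0.
The clause (b_42) is unit, so b_42 = 1.
That conflicts with the unit clause (~b_42).
Both values of b_21 lead to a conflict.
Both values of b_12 lead to a conflict.
Undo b_11 and try b_11 = 1.
The clause (~b_21) is unit, so b_21 = 0.
The clause (~b_31) is unit, so b_31 = 0.
The clause (~b_41) is unit, so b_41 = 0.
Branch on b_22: set b_22 = 1.
The clause (~b_12) is unit, so b_12 = 0.
The clause (~b_32) is unit, so b_32 = 0.
The clause (b_33) is unit, so b_33 = 1.
The clause (~b_42) is unit, so b_42 = 0.
The clause (b_43) is unit, so b_43 = 1.
That conflicts with the unit clause (~b_43).
Undo b_22 and try b_22 = 0.
The clause (b_23) is unit, so b_23 = 1.
The clause (~b_13) is unit, so b_13 = 0.
The clause (~b_33) is unit, so b_33 = 0.
The clause (b_32) is unit, so b_32 = 1.
The clause (~b_12) is unit, so b_12 = 0.
The clause (~b_42) is unit, so b_42 = 0.
The clause (b_43) is unit, so b_43 = 1.
That conflicts with the unit clause (~b_43).
Both values of b_22 lead to a conflict.
Both values of b_11 lead to a conflict.
No assignment satisfies every clause.

No, unsatisfiable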